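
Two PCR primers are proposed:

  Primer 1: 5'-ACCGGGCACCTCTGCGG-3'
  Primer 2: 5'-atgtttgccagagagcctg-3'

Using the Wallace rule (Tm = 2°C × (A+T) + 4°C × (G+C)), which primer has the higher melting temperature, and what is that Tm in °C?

Primer 1, 60°C

Primer 1: A+T=4, G+C=13 → Tm = 2(4)+4(13) = 60°C
Primer 2: A+T=9, G+C=10 → Tm = 2(9)+4(10) = 58°C
60°C vs 58°C → primer 1 is higher.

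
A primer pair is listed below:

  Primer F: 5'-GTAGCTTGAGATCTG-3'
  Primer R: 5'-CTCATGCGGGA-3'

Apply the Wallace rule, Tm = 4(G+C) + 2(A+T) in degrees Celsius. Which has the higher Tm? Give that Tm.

Primer F: A+T=8, G+C=7 → Tm = 2(8)+4(7) = 44°C
Primer R: A+T=4, G+C=7 → Tm = 2(4)+4(7) = 36°C
44°C vs 36°C → primer F is higher.

Primer F, 44°C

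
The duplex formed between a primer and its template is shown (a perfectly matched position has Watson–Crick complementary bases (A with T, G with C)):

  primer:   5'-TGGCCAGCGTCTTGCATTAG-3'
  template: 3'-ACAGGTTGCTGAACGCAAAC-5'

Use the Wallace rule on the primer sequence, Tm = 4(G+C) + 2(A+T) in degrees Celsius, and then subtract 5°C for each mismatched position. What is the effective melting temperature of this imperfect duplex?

Primer base counts: A=3, T=6, G=6, C=5 → A+T=9, G+C=11
Perfect-match Tm = 2(9) + 4(11) = 18 + 44 = 62°C
Mismatches (positions where the bases are not complementary): 5 (at positions 3, 7, 10, 16, 19)
Effective Tm = 62 − 5×5 = 62 − 25 = 37°C

37°C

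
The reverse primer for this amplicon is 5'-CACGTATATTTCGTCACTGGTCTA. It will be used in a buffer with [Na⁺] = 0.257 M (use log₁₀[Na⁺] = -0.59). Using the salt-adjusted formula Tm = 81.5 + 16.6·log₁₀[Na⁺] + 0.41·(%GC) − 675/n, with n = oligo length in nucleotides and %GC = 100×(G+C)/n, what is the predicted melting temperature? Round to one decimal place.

Length n = 24. Counting bases: C=6, A=5, T=9, G=4
G+C = 10, so %GC = 10/24 × 100 = 41.667%
Salt term: 16.6 × (-0.59) = -9.794
GC term: 0.41 × 41.667 = 17.083; length term: −675/24 = −28.125
Tm = 81.5 + (-9.794) + 17.083 − 28.125 = 60.664 → 60.7°C

60.7°C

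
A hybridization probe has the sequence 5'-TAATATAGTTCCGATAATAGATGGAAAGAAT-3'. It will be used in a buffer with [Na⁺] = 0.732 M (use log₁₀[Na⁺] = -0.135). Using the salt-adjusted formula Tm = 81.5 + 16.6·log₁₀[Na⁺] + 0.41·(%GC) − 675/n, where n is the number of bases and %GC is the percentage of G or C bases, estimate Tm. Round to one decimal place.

68.1°C

Length n = 31. G=6, C=2, A=14, T=9
G+C = 8, so %GC = 8/31 × 100 = 25.806%
Salt term: 16.6 × (-0.135) = -2.241
GC term: 0.41 × 25.806 = 10.58; length term: −675/31 = −21.774
Tm = 81.5 + (-2.241) + 10.58 − 21.774 = 68.065 → 68.1°C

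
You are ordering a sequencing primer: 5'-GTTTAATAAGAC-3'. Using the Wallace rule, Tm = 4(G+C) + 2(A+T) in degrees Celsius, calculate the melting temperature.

30°C

Base counts: G=2, C=1, A=5, T=4
AT pairs contribute 9, GC pairs contribute 3.
Tm = 2×9 + 4×3 = 30°C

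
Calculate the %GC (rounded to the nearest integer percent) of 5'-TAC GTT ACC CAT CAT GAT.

Scanning the sequence gives T=6, A=5, C=5, G=2.
G+C = 2 + 5 = 7 out of 18 bases
%GC = 7/18 × 100 = 38.89% ≈ 39%

39%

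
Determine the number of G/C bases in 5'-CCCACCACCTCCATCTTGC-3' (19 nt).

12

A=3, G=1, T=4, C=11
Total G or C: 1 + 11 = 12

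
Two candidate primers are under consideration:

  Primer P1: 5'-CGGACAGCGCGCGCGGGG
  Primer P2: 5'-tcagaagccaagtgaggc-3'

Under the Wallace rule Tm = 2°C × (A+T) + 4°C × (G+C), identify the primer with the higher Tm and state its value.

Primer P1: A+T=2, G+C=16 → Tm = 2(2)+4(16) = 68°C
Primer P2: A+T=8, G+C=10 → Tm = 2(8)+4(10) = 56°C
68°C vs 56°C → primer P1 is higher.

Primer P1, 68°C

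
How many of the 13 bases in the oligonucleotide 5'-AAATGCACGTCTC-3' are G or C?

Counting bases: C=4, G=2, A=4, T=3
G+C = 2 + 4 = 6

6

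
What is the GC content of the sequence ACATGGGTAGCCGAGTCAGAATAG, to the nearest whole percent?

50%

Counting bases: A=8, C=4, T=4, G=8
G+C = 8 + 4 = 12 out of 24 bases
%GC = 12/24 × 100 = 50% ≈ 50%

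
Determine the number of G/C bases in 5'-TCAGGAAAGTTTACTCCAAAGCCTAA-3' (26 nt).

10

Base counts: A=10, T=6, G=4, C=6
Total G or C: 4 + 6 = 10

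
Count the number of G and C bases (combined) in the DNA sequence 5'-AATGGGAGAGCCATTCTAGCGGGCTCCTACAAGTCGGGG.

G=14, C=9, A=9, T=7
Total G or C: 14 + 9 = 23

23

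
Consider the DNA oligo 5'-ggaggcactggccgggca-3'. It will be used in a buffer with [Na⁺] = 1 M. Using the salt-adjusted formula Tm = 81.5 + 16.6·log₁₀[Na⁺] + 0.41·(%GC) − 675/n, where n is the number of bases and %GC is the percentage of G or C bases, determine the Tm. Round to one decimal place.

75.9°C

Length n = 18. Scanning the sequence gives C=5, G=9, A=3, T=1.
G+C = 14, so %GC = 14/18 × 100 = 77.778%
Salt term: 16.6 × (0) = 0
GC term: 0.41 × 77.778 = 31.889; length term: −675/18 = −37.5
Tm = 81.5 + (0) + 31.889 − 37.5 = 75.889 → 75.9°C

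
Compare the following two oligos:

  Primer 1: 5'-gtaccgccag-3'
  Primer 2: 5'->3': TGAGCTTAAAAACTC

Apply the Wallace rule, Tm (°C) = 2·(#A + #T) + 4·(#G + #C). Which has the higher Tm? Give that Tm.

Primer 2, 40°C

Primer 1: A+T=3, G+C=7 → Tm = 2(3)+4(7) = 34°C
Primer 2: A+T=10, G+C=5 → Tm = 2(10)+4(5) = 40°C
34°C vs 40°C → primer 2 is higher.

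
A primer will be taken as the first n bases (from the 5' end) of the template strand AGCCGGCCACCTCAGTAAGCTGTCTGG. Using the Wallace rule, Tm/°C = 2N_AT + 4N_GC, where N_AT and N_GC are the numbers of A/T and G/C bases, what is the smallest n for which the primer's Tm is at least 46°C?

n = 13

First 12 bases: AGCCGGCCACCT → Tm = 42°C (< 46°C)
First 13 bases: AGCCGGCCACCTC → Tm = 46°C (≥ 46°C)
Since every base adds ≥2°C, Tm only increases with n, so the threshold is first crossed at n = 13.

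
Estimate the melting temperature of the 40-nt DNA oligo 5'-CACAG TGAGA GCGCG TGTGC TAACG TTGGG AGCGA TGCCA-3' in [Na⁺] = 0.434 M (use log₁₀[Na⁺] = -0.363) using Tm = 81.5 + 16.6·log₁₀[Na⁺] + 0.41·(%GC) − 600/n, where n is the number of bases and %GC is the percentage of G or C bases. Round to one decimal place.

Length n = 40. Base counts: A=9, T=7, G=15, C=9
G+C = 24, so %GC = 24/40 × 100 = 60%
Salt term: 16.6 × (-0.363) = -6.026
GC term: 0.41 × 60 = 24.6; length term: −600/40 = −15
Tm = 81.5 + (-6.026) + 24.6 − 15 = 85.074 → 85.1°C

85.1°C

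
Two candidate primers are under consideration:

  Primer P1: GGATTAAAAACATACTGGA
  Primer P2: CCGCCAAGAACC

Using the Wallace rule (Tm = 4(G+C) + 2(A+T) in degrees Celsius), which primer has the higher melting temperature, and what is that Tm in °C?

Primer P1, 50°C

Primer P1: A+T=13, G+C=6 → Tm = 2(13)+4(6) = 50°C
Primer P2: A+T=4, G+C=8 → Tm = 2(4)+4(8) = 40°C
50°C vs 40°C → primer P1 is higher.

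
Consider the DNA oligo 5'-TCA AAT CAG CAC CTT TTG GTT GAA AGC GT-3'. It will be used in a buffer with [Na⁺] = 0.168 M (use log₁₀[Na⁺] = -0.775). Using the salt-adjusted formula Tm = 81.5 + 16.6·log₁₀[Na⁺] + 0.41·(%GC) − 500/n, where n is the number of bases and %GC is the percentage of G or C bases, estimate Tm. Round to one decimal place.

68.4°C

Length n = 29. Base counts: A=8, T=9, C=6, G=6
G+C = 12, so %GC = 12/29 × 100 = 41.379%
Salt term: 16.6 × (-0.775) = -12.865
GC term: 0.41 × 41.379 = 16.965; length term: −500/29 = −17.241
Tm = 81.5 + (-12.865) + 16.965 − 17.241 = 68.359 → 68.4°C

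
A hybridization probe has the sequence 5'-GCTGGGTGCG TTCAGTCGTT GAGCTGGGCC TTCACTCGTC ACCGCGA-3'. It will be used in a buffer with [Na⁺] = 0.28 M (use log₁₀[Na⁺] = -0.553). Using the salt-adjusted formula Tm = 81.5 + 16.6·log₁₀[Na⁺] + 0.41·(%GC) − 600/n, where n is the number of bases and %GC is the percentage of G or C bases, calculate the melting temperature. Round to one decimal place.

Length n = 47. Counting bases: G=16, T=12, A=5, C=14
G+C = 30, so %GC = 30/47 × 100 = 63.83%
Salt term: 16.6 × (-0.553) = -9.18
GC term: 0.41 × 63.83 = 26.17; length term: −600/47 = −12.766
Tm = 81.5 + (-9.18) + 26.17 − 12.766 = 85.724 → 85.7°C

85.7°C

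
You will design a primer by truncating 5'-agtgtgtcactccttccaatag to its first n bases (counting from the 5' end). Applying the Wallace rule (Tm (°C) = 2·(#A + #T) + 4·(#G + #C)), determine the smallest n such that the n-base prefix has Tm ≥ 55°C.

n = 19

First 18 bases: AGTGTGTCACTCCTTCCA → Tm = 54°C (< 55°C)
First 19 bases: AGTGTGTCACTCCTTCCAA → Tm = 56°C (≥ 55°C)
Each additional base adds 2°C (A/T) or 4°C (G/C), so Tm is non-decreasing in n; n = 19 is the first length to reach 55°C.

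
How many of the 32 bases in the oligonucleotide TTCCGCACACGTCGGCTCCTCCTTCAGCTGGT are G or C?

20

Counting bases: G=7, A=3, T=9, C=13
G+C = 7 + 13 = 20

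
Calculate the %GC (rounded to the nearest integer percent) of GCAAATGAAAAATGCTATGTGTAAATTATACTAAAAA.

Counting bases: G=5, C=3, T=10, A=19
G+C = 5 + 3 = 8 out of 37 bases
%GC = 8/37 × 100 = 21.62% ≈ 22%

22%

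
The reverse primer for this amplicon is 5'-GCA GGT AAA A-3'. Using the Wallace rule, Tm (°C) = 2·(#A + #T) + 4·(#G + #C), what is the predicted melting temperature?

28°C

Counting bases: A=5, T=1, C=1, G=3
A+T = 6, G+C = 4
Tm = 2(6) + 4(4) = 12 + 16 = 28°C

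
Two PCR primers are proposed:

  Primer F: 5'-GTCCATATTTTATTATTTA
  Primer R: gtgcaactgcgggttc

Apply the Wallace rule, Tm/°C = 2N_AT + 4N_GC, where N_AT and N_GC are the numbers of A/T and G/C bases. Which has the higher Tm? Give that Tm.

Primer F: A+T=16, G+C=3 → Tm = 2(16)+4(3) = 44°C
Primer R: A+T=6, G+C=10 → Tm = 2(6)+4(10) = 52°C
44°C vs 52°C → primer R is higher.

Primer R, 52°C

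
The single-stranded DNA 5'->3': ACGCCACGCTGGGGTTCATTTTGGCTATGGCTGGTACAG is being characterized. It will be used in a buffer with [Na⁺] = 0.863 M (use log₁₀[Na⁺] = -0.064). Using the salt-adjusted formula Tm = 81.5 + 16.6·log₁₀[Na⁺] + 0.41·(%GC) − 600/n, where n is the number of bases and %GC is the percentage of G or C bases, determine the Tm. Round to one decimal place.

88.2°C

Length n = 39. Base counts: A=6, T=11, G=13, C=9
G+C = 22, so %GC = 22/39 × 100 = 56.41%
Salt term: 16.6 × (-0.064) = -1.062
GC term: 0.41 × 56.41 = 23.128; length term: −600/39 = −15.385
Tm = 81.5 + (-1.062) + 23.128 − 15.385 = 88.181 → 88.2°C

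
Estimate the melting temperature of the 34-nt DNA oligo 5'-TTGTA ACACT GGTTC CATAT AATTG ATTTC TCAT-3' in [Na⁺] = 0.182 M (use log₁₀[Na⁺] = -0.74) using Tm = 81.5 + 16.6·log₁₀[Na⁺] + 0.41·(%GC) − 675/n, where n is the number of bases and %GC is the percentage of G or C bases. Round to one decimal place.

61.4°C

Length n = 34. Scanning the sequence gives A=9, C=6, G=4, T=15.
G+C = 10, so %GC = 10/34 × 100 = 29.412%
Salt term: 16.6 × (-0.74) = -12.284
GC term: 0.41 × 29.412 = 12.059; length term: −675/34 = −19.853
Tm = 81.5 + (-12.284) + 12.059 − 19.853 = 61.422 → 61.4°C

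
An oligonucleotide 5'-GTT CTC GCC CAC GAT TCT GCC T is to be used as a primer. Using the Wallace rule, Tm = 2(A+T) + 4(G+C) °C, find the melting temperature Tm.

70°C

Counting bases: C=9, A=2, G=4, T=7
A+T = 9, G+C = 13
Tm = 2×9 + 4×13 = 70°C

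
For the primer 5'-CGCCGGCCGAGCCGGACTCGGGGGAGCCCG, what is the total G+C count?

26

Base counts: A=3, G=14, T=1, C=12
Total G or C: 14 + 12 = 26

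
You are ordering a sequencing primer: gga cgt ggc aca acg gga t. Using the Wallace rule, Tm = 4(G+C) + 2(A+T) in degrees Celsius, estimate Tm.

62°C

Base counts: A=5, T=2, G=8, C=4
So N_AT = 7 and N_GC = 12.
Tm = 4·12 + 2·7 = 48 + 14 = 62°C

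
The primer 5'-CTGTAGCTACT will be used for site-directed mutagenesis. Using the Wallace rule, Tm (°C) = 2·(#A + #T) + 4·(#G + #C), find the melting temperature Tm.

32°C

A=2, C=3, G=2, T=4
So N_AT = 6 and N_GC = 5.
Tm = 4·5 + 2·6 = 20 + 12 = 32°C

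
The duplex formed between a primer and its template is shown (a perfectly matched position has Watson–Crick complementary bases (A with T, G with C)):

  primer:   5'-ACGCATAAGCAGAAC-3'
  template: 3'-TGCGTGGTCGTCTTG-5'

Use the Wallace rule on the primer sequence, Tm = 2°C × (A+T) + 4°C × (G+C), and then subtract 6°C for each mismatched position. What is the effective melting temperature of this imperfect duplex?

32°C

Primer base counts: A=7, T=1, G=3, C=4 → A+T=8, G+C=7
Perfect-match Tm = 2(8) + 4(7) = 16 + 28 = 44°C
Mismatches (positions where the bases are not complementary): 2 (at positions 6, 7)
Effective Tm = 44 − 2×6 = 44 − 12 = 32°C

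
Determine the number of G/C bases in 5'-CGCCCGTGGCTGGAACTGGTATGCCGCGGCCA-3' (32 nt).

23

Counting bases: A=4, T=5, G=12, C=11
G+C = 12 + 11 = 23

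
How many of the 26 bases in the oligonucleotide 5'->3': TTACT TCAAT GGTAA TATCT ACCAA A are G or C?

Counting bases: C=5, A=10, T=9, G=2
Total G or C: 2 + 5 = 7

7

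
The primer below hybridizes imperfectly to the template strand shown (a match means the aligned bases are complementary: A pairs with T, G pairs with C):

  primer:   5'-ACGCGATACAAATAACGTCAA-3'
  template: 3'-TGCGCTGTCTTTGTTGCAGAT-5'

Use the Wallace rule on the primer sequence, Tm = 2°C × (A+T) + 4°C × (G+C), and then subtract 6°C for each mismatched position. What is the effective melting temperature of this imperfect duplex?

Primer base counts: A=10, T=3, G=3, C=5 → A+T=13, G+C=8
Perfect-match Tm = 2(13) + 4(8) = 26 + 32 = 58°C
Mismatches (positions where the bases are not complementary): 4 (at positions 7, 9, 13, 20)
Effective Tm = 58 − 4×6 = 58 − 24 = 34°C

34°C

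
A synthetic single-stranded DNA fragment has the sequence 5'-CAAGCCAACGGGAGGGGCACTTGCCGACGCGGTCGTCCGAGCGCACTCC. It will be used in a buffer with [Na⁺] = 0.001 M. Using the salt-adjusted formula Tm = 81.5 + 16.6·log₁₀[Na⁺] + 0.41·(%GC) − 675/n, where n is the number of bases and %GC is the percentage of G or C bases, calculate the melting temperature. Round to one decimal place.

47.2°C

Length n = 49. Counting bases: C=18, A=9, T=5, G=17
G+C = 35, so %GC = 35/49 × 100 = 71.429%
Salt term: 16.6 × (-3) = -49.8
GC term: 0.41 × 71.429 = 29.286; length term: −675/49 = −13.776
Tm = 81.5 + (-49.8) + 29.286 − 13.776 = 47.21 → 47.2°C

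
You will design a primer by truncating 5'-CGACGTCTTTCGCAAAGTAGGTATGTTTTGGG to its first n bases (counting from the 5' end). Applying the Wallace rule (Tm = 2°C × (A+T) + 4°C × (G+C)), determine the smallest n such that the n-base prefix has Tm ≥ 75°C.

First 25 bases: CGACGTCTTTCGCAAAGTAGGTATG → Tm = 74°C (< 75°C)
First 26 bases: CGACGTCTTTCGCAAAGTAGGTATGT → Tm = 76°C (≥ 75°C)
Since every base adds ≥2°C, Tm only increases with n, so the threshold is first crossed at n = 26.

n = 26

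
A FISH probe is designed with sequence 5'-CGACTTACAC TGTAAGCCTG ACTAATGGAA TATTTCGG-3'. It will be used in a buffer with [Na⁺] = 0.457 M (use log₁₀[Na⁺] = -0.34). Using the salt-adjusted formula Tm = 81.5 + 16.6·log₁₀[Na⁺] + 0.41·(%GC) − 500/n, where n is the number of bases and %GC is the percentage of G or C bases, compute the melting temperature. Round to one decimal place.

Length n = 38. Counting bases: A=11, C=8, T=11, G=8
G+C = 16, so %GC = 16/38 × 100 = 42.105%
Salt term: 16.6 × (-0.34) = -5.644
GC term: 0.41 × 42.105 = 17.263; length term: −500/38 = −13.158
Tm = 81.5 + (-5.644) + 17.263 − 13.158 = 79.961 → 80.0°C

80.0°C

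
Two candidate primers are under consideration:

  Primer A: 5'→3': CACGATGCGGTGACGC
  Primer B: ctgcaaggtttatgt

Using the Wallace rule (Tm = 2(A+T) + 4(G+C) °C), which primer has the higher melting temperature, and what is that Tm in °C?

Primer A, 54°C

Primer A: A+T=5, G+C=11 → Tm = 2(5)+4(11) = 54°C
Primer B: A+T=9, G+C=6 → Tm = 2(9)+4(6) = 42°C
54°C vs 42°C → primer A is higher.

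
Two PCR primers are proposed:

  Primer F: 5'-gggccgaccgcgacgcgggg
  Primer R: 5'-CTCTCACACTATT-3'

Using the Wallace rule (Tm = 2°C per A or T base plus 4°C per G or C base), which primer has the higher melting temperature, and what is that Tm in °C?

Primer F: A+T=2, G+C=18 → Tm = 2(2)+4(18) = 76°C
Primer R: A+T=8, G+C=5 → Tm = 2(8)+4(5) = 36°C
76°C vs 36°C → primer F is higher.

Primer F, 76°C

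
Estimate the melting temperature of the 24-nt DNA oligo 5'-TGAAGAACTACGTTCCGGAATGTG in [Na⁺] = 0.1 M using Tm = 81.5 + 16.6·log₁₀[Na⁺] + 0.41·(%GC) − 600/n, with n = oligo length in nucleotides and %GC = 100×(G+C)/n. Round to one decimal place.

58.7°C

Length n = 24. C=4, A=7, T=6, G=7
G+C = 11, so %GC = 11/24 × 100 = 45.833%
Salt term: 16.6 × (-1) = -16.6
GC term: 0.41 × 45.833 = 18.792; length term: −600/24 = −25
Tm = 81.5 + (-16.6) + 18.792 − 25 = 58.692 → 58.7°C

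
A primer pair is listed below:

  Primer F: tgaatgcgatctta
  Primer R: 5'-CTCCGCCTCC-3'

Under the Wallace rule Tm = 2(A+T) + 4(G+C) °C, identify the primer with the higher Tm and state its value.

Primer F, 38°C

Primer F: A+T=9, G+C=5 → Tm = 2(9)+4(5) = 38°C
Primer R: A+T=2, G+C=8 → Tm = 2(2)+4(8) = 36°C
38°C vs 36°C → primer F is higher.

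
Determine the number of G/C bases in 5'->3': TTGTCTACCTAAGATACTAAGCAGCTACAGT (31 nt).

Counting bases: G=5, A=10, C=7, T=9
Total G or C: 5 + 7 = 12

12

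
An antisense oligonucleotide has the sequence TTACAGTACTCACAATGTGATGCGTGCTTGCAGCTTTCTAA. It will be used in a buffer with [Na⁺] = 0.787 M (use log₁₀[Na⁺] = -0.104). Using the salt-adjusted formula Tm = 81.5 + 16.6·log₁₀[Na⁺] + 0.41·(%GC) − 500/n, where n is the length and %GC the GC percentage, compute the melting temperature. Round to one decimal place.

Length n = 41. G=8, C=9, T=14, A=10
G+C = 17, so %GC = 17/41 × 100 = 41.463%
Salt term: 16.6 × (-0.104) = -1.726
GC term: 0.41 × 41.463 = 17; length term: −500/41 = −12.195
Tm = 81.5 + (-1.726) + 17 − 12.195 = 84.579 → 84.6°C

84.6°C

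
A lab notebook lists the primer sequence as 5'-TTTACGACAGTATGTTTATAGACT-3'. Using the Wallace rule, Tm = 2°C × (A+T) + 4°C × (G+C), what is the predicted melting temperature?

62°C

Counting bases: T=10, A=7, C=3, G=4
AT pairs contribute 17, GC pairs contribute 7.
Tm = 4·7 + 2·17 = 28 + 34 = 62°C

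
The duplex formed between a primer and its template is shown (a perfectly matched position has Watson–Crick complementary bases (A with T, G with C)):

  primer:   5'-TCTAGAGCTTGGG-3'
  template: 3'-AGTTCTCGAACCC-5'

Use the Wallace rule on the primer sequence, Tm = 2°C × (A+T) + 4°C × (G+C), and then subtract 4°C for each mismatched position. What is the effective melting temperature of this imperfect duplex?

36°C

Primer base counts: A=2, T=4, G=5, C=2 → A+T=6, G+C=7
Perfect-match Tm = 2(6) + 4(7) = 12 + 28 = 40°C
Mismatches (positions where the bases are not complementary): 1 (at position 3)
Effective Tm = 40 − 1×4 = 40 − 4 = 36°C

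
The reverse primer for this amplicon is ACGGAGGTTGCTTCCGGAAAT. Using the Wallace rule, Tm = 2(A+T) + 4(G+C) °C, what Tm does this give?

64°C

Counting bases: G=7, C=4, A=5, T=5
So N_AT = 10 and N_GC = 11.
Tm = 2×10 + 4×11 = 64°C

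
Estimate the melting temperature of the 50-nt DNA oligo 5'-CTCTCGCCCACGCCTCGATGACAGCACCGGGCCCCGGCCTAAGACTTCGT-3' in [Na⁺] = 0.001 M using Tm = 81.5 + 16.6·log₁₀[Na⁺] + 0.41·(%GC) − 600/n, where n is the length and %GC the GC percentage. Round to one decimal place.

Length n = 50. T=8, C=22, G=12, A=8
G+C = 34, so %GC = 34/50 × 100 = 68%
Salt term: 16.6 × (-3) = -49.8
GC term: 0.41 × 68 = 27.88; length term: −600/50 = −12
Tm = 81.5 + (-49.8) + 27.88 − 12 = 47.58 → 47.6°C

47.6°C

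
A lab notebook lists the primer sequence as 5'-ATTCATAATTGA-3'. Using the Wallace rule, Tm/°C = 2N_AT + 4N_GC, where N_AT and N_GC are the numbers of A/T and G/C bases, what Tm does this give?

Scanning the sequence gives A=5, C=1, T=5, G=1.
A+T = 10, G+C = 2
Tm = 2×10 + 4×2 = 28°C

28°C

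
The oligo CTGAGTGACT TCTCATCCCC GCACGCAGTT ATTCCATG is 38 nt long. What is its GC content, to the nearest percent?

C=13, A=7, T=11, G=7
G+C = 7 + 13 = 20 out of 38 bases
%GC = 20/38 × 100 = 52.63% ≈ 53%

53%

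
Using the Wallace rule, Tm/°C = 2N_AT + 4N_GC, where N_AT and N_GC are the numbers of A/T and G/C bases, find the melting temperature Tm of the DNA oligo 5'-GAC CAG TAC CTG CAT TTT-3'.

52°C

Counting bases: G=3, C=5, T=6, A=4
So N_AT = 10 and N_GC = 8.
Tm = 2(10) + 4(8) = 20 + 32 = 52°C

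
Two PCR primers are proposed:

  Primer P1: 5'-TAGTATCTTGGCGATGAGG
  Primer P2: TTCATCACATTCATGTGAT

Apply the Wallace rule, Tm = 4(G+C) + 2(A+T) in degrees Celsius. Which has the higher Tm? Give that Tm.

Primer P1, 56°C

Primer P1: A+T=10, G+C=9 → Tm = 2(10)+4(9) = 56°C
Primer P2: A+T=13, G+C=6 → Tm = 2(13)+4(6) = 50°C
56°C vs 50°C → primer P1 is higher.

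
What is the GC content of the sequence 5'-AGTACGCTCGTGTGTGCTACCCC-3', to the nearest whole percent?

T=6, C=8, G=6, A=3
G+C = 6 + 8 = 14 out of 23 bases
%GC = 14/23 × 100 = 60.87% ≈ 61%

61%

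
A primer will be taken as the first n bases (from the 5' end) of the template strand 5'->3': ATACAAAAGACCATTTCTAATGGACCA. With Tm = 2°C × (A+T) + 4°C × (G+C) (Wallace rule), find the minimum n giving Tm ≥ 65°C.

n = 25

First 24 bases: ATACAAAAGACCATTTCTAATGGA → Tm = 62°C (< 65°C)
First 25 bases: ATACAAAAGACCATTTCTAATGGAC → Tm = 66°C (≥ 65°C)
Since every base adds ≥2°C, Tm only increases with n, so the threshold is first crossed at n = 25.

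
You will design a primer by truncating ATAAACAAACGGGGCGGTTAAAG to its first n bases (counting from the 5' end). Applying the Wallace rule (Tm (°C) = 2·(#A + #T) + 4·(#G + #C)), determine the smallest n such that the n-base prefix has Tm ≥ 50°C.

First 16 bases: ATAAACAAACGGGGCG → Tm = 48°C (< 50°C)
First 17 bases: ATAAACAAACGGGGCGG → Tm = 52°C (≥ 50°C)
Since every base adds ≥2°C, Tm only increases with n, so the threshold is first crossed at n = 17.

n = 17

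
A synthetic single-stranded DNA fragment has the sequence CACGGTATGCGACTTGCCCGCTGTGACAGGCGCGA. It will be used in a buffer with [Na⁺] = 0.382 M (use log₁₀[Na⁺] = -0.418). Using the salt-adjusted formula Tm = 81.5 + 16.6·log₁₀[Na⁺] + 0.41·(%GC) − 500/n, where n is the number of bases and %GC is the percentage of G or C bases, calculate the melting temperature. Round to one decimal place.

87.2°C

Length n = 35. Counting bases: A=6, T=6, C=11, G=12
G+C = 23, so %GC = 23/35 × 100 = 65.714%
Salt term: 16.6 × (-0.418) = -6.939
GC term: 0.41 × 65.714 = 26.943; length term: −500/35 = −14.286
Tm = 81.5 + (-6.939) + 26.943 − 14.286 = 87.218 → 87.2°C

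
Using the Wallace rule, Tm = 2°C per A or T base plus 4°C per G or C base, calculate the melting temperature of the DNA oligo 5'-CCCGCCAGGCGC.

Base counts: A=1, T=0, G=4, C=7
AT pairs contribute 1, GC pairs contribute 11.
Tm = 2×1 + 4×11 = 46°C

46°C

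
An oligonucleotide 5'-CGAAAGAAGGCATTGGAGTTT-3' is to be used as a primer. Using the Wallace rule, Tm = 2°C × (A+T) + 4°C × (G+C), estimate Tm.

Base counts: C=2, A=7, G=7, T=5
So N_AT = 12 and N_GC = 9.
Tm = 2(12) + 4(9) = 24 + 36 = 60°C

60°C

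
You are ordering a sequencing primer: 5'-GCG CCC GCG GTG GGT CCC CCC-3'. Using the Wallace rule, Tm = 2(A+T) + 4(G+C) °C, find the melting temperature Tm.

Base counts: A=0, T=2, C=11, G=8
AT pairs contribute 2, GC pairs contribute 19.
Tm = 2×2 + 4×19 = 80°C

80°C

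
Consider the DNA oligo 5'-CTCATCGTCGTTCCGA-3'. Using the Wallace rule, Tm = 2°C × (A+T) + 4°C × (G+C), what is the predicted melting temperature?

50°C

Base counts: A=2, T=5, G=3, C=6
AT pairs contribute 7, GC pairs contribute 9.
Tm = 2(7) + 4(9) = 14 + 36 = 50°C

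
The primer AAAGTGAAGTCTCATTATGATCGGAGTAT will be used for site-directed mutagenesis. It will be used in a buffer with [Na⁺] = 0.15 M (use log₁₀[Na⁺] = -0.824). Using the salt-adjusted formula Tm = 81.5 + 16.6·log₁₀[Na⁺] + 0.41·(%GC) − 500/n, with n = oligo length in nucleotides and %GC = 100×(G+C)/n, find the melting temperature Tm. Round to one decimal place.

Length n = 29. Base counts: C=3, G=7, A=10, T=9
G+C = 10, so %GC = 10/29 × 100 = 34.483%
Salt term: 16.6 × (-0.824) = -13.678
GC term: 0.41 × 34.483 = 14.138; length term: −500/29 = −17.241
Tm = 81.5 + (-13.678) + 14.138 − 17.241 = 64.719 → 64.7°C

64.7°C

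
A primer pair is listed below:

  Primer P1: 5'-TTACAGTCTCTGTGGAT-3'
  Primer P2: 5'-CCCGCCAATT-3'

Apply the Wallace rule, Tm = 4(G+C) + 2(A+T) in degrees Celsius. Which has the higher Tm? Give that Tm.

Primer P1: A+T=10, G+C=7 → Tm = 2(10)+4(7) = 48°C
Primer P2: A+T=4, G+C=6 → Tm = 2(4)+4(6) = 32°C
48°C vs 32°C → primer P1 is higher.

Primer P1, 48°C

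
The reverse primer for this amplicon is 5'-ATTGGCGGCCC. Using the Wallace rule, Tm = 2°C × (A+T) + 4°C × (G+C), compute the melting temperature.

38°C

Scanning the sequence gives T=2, G=4, A=1, C=4.
AT pairs contribute 3, GC pairs contribute 8.
Tm = 2(3) + 4(8) = 6 + 32 = 38°C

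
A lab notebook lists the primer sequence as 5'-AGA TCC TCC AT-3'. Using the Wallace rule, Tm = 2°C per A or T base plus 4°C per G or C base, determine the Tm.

C=4, A=3, T=3, G=1
A+T = 6, G+C = 5
Tm = 2×6 + 4×5 = 32°C

32°C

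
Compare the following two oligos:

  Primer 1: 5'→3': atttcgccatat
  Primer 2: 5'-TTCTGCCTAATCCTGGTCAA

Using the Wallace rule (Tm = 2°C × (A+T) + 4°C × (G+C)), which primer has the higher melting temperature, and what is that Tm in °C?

Primer 1: A+T=8, G+C=4 → Tm = 2(8)+4(4) = 32°C
Primer 2: A+T=11, G+C=9 → Tm = 2(11)+4(9) = 58°C
32°C vs 58°C → primer 2 is higher.

Primer 2, 58°C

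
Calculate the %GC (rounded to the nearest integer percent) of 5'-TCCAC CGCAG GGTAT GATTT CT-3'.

Counting bases: A=4, C=6, G=5, T=7
G+C = 5 + 6 = 11 out of 22 bases
%GC = 11/22 × 100 = 50% ≈ 50%

50%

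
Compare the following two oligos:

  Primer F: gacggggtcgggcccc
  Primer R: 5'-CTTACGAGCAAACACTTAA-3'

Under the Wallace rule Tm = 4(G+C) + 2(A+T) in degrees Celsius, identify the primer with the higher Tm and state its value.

Primer F, 60°C

Primer F: A+T=2, G+C=14 → Tm = 2(2)+4(14) = 60°C
Primer R: A+T=12, G+C=7 → Tm = 2(12)+4(7) = 52°C
60°C vs 52°C → primer F is higher.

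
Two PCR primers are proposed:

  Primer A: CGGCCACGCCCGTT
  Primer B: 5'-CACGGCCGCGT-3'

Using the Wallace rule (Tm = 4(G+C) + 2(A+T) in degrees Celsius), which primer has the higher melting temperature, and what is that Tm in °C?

Primer A: A+T=3, G+C=11 → Tm = 2(3)+4(11) = 50°C
Primer B: A+T=2, G+C=9 → Tm = 2(2)+4(9) = 40°C
50°C vs 40°C → primer A is higher.

Primer A, 50°C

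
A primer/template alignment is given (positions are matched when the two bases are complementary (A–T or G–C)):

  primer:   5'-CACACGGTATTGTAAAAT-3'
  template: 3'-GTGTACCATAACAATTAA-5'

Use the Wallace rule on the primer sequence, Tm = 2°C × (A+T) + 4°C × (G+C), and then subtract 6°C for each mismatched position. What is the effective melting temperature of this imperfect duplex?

30°C

Primer base counts: A=7, T=5, G=3, C=3 → A+T=12, G+C=6
Perfect-match Tm = 2(12) + 4(6) = 24 + 24 = 48°C
Mismatches (positions where the bases are not complementary): 3 (at positions 5, 14, 17)
Effective Tm = 48 − 3×6 = 48 − 18 = 30°C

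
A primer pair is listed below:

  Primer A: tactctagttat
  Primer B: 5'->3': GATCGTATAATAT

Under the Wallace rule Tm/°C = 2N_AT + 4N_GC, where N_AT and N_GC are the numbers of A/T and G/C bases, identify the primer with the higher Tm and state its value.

Primer A: A+T=9, G+C=3 → Tm = 2(9)+4(3) = 30°C
Primer B: A+T=10, G+C=3 → Tm = 2(10)+4(3) = 32°C
30°C vs 32°C → primer B is higher.

Primer B, 32°C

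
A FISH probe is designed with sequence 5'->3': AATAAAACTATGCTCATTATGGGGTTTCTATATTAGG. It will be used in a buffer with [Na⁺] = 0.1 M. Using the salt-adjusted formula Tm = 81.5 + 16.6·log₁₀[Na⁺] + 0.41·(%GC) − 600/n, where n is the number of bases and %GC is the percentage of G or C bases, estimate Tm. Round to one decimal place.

60.9°C

Length n = 37. Base counts: C=4, T=14, G=7, A=12
G+C = 11, so %GC = 11/37 × 100 = 29.73%
Salt term: 16.6 × (-1) = -16.6
GC term: 0.41 × 29.73 = 12.189; length term: −600/37 = −16.216
Tm = 81.5 + (-16.6) + 12.189 − 16.216 = 60.873 → 60.9°C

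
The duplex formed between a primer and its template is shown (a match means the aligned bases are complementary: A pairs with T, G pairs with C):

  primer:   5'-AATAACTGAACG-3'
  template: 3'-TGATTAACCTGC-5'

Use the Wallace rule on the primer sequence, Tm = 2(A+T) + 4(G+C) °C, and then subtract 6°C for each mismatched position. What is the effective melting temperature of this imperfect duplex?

14°C

Primer base counts: A=6, T=2, G=2, C=2 → A+T=8, G+C=4
Perfect-match Tm = 2(8) + 4(4) = 16 + 16 = 32°C
Mismatches (positions where the bases are not complementary): 3 (at positions 2, 6, 9)
Effective Tm = 32 − 3×6 = 32 − 18 = 14°C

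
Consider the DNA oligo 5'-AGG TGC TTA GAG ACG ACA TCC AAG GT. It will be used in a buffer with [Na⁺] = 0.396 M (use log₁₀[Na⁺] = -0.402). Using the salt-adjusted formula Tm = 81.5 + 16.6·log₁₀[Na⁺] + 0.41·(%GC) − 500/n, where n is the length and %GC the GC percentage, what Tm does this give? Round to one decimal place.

Length n = 26. Scanning the sequence gives A=8, T=5, G=8, C=5.
G+C = 13, so %GC = 13/26 × 100 = 50%
Salt term: 16.6 × (-0.402) = -6.673
GC term: 0.41 × 50 = 20.5; length term: −500/26 = −19.231
Tm = 81.5 + (-6.673) + 20.5 − 19.231 = 76.096 → 76.1°C

76.1°C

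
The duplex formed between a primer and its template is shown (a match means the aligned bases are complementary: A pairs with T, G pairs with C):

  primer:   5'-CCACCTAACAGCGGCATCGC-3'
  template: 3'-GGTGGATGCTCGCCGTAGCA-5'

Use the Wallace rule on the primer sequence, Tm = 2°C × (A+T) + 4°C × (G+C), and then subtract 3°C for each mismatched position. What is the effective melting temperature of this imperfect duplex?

Primer base counts: A=5, T=2, G=4, C=9 → A+T=7, G+C=13
Perfect-match Tm = 2(7) + 4(13) = 14 + 52 = 66°C
Mismatches (positions where the bases are not complementary): 3 (at positions 8, 9, 20)
Effective Tm = 66 − 3×3 = 66 − 9 = 57°C

57°C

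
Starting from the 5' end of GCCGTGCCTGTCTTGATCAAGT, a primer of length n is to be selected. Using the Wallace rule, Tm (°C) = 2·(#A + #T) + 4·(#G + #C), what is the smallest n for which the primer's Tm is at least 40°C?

n = 12

First 11 bases: GCCGTGCCTGT → Tm = 38°C (< 40°C)
First 12 bases: GCCGTGCCTGTC → Tm = 42°C (≥ 40°C)
Since every base adds ≥2°C, Tm only increases with n, so the threshold is first crossed at n = 12.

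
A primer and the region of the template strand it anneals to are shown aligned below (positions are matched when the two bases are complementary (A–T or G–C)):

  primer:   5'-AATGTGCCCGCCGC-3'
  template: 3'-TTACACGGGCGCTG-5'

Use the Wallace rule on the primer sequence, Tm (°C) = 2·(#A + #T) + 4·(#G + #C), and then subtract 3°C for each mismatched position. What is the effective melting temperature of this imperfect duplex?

42°C

Primer base counts: A=2, T=2, G=4, C=6 → A+T=4, G+C=10
Perfect-match Tm = 2(4) + 4(10) = 8 + 40 = 48°C
Mismatches (positions where the bases are not complementary): 2 (at positions 12, 13)
Effective Tm = 48 − 2×3 = 48 − 6 = 42°C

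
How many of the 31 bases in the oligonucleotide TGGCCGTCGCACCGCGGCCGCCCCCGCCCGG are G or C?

Scanning the sequence gives A=1, C=17, G=11, T=2.
G+C = 11 + 17 = 28

28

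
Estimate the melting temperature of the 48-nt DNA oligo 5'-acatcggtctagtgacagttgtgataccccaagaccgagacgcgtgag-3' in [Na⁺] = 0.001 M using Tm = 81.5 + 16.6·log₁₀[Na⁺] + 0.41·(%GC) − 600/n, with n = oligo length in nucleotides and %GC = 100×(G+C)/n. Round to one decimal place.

41.4°C

Length n = 48. Base counts: G=14, A=13, C=12, T=9
G+C = 26, so %GC = 26/48 × 100 = 54.167%
Salt term: 16.6 × (-3) = -49.8
GC term: 0.41 × 54.167 = 22.208; length term: −600/48 = −12.5
Tm = 81.5 + (-49.8) + 22.208 − 12.5 = 41.408 → 41.4°C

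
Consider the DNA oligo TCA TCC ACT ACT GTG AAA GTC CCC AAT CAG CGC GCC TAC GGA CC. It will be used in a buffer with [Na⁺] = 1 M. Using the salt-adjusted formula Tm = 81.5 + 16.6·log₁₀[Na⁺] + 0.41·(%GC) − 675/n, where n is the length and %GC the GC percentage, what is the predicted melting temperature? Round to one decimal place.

Length n = 44. Scanning the sequence gives C=17, T=8, G=8, A=11.
G+C = 25, so %GC = 25/44 × 100 = 56.818%
Salt term: 16.6 × (0) = 0
GC term: 0.41 × 56.818 = 23.295; length term: −675/44 = −15.341
Tm = 81.5 + (0) + 23.295 − 15.341 = 89.454 → 89.5°C

89.5°C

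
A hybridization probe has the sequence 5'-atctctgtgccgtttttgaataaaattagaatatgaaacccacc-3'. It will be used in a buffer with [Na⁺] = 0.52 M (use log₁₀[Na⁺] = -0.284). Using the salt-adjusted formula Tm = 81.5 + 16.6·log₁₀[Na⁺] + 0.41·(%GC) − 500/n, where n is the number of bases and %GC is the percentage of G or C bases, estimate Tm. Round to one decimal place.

79.4°C

Length n = 44. C=9, A=15, T=14, G=6
G+C = 15, so %GC = 15/44 × 100 = 34.091%
Salt term: 16.6 × (-0.284) = -4.714
GC term: 0.41 × 34.091 = 13.977; length term: −500/44 = −11.364
Tm = 81.5 + (-4.714) + 13.977 − 11.364 = 79.399 → 79.4°C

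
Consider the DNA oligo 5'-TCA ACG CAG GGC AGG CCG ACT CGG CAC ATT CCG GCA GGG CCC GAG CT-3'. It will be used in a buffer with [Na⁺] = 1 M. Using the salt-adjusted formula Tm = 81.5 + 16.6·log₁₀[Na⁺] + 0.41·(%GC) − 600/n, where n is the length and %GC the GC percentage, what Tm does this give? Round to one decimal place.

Length n = 47. A=9, T=5, G=16, C=17
G+C = 33, so %GC = 33/47 × 100 = 70.213%
Salt term: 16.6 × (0) = 0
GC term: 0.41 × 70.213 = 28.787; length term: −600/47 = −12.766
Tm = 81.5 + (0) + 28.787 − 12.766 = 97.521 → 97.5°C

97.5°C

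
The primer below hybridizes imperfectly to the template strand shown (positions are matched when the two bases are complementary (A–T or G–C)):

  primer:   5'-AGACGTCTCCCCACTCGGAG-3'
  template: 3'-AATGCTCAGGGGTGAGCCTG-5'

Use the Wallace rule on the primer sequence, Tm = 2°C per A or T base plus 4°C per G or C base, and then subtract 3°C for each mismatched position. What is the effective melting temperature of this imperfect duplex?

Primer base counts: A=4, T=3, G=5, C=8 → A+T=7, G+C=13
Perfect-match Tm = 2(7) + 4(13) = 14 + 52 = 66°C
Mismatches (positions where the bases are not complementary): 5 (at positions 1, 2, 6, 7, 20)
Effective Tm = 66 − 5×3 = 66 − 15 = 51°C

51°C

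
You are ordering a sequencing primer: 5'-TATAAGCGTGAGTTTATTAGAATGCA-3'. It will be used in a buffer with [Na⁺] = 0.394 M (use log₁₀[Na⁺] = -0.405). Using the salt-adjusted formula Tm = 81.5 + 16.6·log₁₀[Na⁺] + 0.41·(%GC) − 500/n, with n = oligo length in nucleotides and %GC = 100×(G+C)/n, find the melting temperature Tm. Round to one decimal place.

Length n = 26. Scanning the sequence gives T=9, C=2, A=9, G=6.
G+C = 8, so %GC = 8/26 × 100 = 30.769%
Salt term: 16.6 × (-0.405) = -6.723
GC term: 0.41 × 30.769 = 12.615; length term: −500/26 = −19.231
Tm = 81.5 + (-6.723) + 12.615 − 19.231 = 68.161 → 68.2°C

68.2°C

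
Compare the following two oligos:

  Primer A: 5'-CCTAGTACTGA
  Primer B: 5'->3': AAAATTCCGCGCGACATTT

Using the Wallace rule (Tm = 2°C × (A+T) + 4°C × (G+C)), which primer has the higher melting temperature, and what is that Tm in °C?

Primer B, 54°C

Primer A: A+T=6, G+C=5 → Tm = 2(6)+4(5) = 32°C
Primer B: A+T=11, G+C=8 → Tm = 2(11)+4(8) = 54°C
32°C vs 54°C → primer B is higher.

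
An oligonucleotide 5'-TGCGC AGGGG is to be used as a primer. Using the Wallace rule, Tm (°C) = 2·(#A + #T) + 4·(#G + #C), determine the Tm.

36°C

G=6, T=1, C=2, A=1
A+T = 2, G+C = 8
Tm = 2(2) + 4(8) = 4 + 32 = 36°C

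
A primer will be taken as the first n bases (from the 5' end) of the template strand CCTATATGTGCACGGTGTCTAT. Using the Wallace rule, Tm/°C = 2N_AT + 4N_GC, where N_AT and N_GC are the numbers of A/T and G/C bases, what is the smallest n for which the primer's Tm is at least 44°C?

n = 15

First 14 bases: CCTATATGTGCACG → Tm = 42°C (< 44°C)
First 15 bases: CCTATATGTGCACGG → Tm = 46°C (≥ 44°C)
Since every base adds ≥2°C, Tm only increases with n, so the threshold is first crossed at n = 15.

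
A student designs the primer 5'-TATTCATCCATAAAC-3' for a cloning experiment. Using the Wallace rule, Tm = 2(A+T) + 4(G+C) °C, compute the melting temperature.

Base counts: T=5, G=0, C=4, A=6
So N_AT = 11 and N_GC = 4.
Tm = 2×11 + 4×4 = 38°C

38°C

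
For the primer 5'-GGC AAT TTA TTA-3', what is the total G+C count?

3

Counting bases: C=1, A=4, G=2, T=5
Total G or C: 2 + 1 = 3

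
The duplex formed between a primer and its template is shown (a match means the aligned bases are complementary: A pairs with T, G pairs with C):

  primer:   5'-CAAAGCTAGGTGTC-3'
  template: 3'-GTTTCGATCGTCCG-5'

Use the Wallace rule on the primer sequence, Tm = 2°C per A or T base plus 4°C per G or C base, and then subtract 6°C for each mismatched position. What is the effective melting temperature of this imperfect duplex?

Primer base counts: A=4, T=3, G=4, C=3 → A+T=7, G+C=7
Perfect-match Tm = 2(7) + 4(7) = 14 + 28 = 42°C
Mismatches (positions where the bases are not complementary): 3 (at positions 10, 11, 13)
Effective Tm = 42 − 3×6 = 42 − 18 = 24°C

24°C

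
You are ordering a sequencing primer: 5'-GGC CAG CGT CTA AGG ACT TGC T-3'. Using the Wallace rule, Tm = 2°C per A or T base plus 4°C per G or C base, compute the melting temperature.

T=5, C=6, G=7, A=4
A+T = 9, G+C = 13
Tm = 2(9) + 4(13) = 18 + 52 = 70°C

70°C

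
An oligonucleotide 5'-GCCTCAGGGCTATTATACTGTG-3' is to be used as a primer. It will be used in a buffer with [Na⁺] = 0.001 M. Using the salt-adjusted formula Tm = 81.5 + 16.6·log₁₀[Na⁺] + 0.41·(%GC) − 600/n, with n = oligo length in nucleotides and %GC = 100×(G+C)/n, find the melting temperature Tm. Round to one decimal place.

24.9°C

Length n = 22. Base counts: A=4, G=6, T=7, C=5
G+C = 11, so %GC = 11/22 × 100 = 50%
Salt term: 16.6 × (-3) = -49.8
GC term: 0.41 × 50 = 20.5; length term: −600/22 = −27.273
Tm = 81.5 + (-49.8) + 20.5 − 27.273 = 24.927 → 24.9°C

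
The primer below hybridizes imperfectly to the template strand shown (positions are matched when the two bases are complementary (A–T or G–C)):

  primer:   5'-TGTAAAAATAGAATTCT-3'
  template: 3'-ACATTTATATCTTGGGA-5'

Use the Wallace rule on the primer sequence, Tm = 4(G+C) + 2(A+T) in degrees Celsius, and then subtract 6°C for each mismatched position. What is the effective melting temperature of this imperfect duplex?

22°C

Primer base counts: A=8, T=6, G=2, C=1 → A+T=14, G+C=3
Perfect-match Tm = 2(14) + 4(3) = 28 + 12 = 40°C
Mismatches (positions where the bases are not complementary): 3 (at positions 7, 14, 15)
Effective Tm = 40 − 3×6 = 40 − 18 = 22°C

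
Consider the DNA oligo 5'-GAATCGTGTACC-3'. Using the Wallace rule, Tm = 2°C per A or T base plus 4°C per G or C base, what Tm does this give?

Counting bases: T=3, A=3, C=3, G=3
So N_AT = 6 and N_GC = 6.
Tm = 2×6 + 4×6 = 36°C

36°C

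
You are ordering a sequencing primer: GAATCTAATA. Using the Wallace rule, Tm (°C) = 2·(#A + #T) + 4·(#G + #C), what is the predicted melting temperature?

24°C

Scanning the sequence gives A=5, T=3, G=1, C=1.
A+T = 8, G+C = 2
Tm = 2(8) + 4(2) = 16 + 8 = 24°C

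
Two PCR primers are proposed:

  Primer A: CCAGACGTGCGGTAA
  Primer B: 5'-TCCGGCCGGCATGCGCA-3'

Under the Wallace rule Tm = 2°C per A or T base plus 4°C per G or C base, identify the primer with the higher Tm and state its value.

Primer A: A+T=6, G+C=9 → Tm = 2(6)+4(9) = 48°C
Primer B: A+T=4, G+C=13 → Tm = 2(4)+4(13) = 60°C
48°C vs 60°C → primer B is higher.

Primer B, 60°C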